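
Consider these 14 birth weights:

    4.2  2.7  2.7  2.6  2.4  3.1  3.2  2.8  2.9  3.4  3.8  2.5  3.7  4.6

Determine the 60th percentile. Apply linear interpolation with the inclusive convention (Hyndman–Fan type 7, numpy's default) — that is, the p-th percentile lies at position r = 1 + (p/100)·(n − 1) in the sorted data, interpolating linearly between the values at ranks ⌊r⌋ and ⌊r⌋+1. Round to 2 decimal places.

Sorted: 2.4, 2.5, 2.6, 2.7, 2.7, 2.8, 2.9, 3.1, 3.2, 3.4, 3.7, 3.8, 4.2, 4.6.
n = 14.
r = 1 + (60/100)·(14 − 1) = 1 + 7.8 = 8.8.
Rank 8 is 3.1 and rank 9 is 3.2.
Interpolate: 3.1 + 0.8·(3.2 − 3.1) = 3.1 + 0.8·0.1 = 3.18.

3.18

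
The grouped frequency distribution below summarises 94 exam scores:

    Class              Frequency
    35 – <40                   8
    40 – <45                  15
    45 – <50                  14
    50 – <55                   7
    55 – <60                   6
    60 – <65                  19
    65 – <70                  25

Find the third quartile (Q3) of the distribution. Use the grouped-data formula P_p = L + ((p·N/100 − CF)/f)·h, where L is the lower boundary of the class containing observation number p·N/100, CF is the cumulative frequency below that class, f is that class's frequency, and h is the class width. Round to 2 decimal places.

N = 94; target position k = 75/100 · 94 = 70.5.
Cumulative frequencies: 8, 23, 37, 44, 50, 69, 94.
Observation 70.5 falls in the class 65 – <70.
L = 65, CF = 69, f = 25, h = 5.
P75 = 65 + ((70.5 − 69)/25)·5 = 65 + 0.3 = 65.3.

65.30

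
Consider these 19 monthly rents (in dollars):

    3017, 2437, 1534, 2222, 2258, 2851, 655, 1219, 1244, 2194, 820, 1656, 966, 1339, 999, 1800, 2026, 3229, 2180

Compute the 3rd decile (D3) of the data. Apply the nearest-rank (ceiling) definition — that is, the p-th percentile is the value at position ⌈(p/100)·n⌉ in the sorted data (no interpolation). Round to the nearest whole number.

1244

Sorted: 655, 820, 966, 999, 1219, 1244, 1339, 1534, 1656, 1800, 2026, 2180, 2194, 2222, 2258, 2437, 2851, 3017, 3229.
n = 19.
Position = ⌈30/100 · 19⌉ = ⌈5.7⌉ = 6.
The value at rank 6 is 1244.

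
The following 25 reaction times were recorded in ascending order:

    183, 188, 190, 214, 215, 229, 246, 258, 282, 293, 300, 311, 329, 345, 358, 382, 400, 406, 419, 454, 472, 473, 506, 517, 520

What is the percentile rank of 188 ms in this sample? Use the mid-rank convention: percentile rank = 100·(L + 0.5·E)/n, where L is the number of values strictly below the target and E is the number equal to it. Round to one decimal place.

Count below 188: L = 1; count equal: E = 1; n = 25.
Percentile rank = 100·(1 + 0.5·1)/25 = 100·1.5/25 = 6.

6.0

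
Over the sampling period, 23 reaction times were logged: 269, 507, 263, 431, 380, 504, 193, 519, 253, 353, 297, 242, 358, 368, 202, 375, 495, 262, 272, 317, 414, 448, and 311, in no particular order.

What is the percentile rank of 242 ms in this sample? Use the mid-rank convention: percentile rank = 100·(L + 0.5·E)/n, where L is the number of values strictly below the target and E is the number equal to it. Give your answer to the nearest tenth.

Sorted: 193, 202, 242, 253, 262, 263, 269, 272, 297, 311, 317, 353, 358, 368, 375, 380, 414, 431, 448, 495, 504, 507, 519.
Count below 242: L = 2; count equal: E = 1; n = 23.
Percentile rank = 100·(2 + 0.5·1)/23 = 100·2.5/23 = 10.87.

10.9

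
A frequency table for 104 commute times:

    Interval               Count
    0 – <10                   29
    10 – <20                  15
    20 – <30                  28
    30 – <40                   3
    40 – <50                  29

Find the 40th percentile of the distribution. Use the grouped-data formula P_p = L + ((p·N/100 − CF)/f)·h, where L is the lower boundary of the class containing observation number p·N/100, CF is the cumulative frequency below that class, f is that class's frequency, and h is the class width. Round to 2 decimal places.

18.40

N = 104; target position k = 40/100 · 104 = 41.6.
Cumulative frequencies: 29, 44, 72, 75, 104.
Observation 41.6 falls in the class 10 – <20.
L = 10, CF = 29, f = 15, h = 10.
P40 = 10 + ((41.6 − 29)/15)·10 = 10 + 8.4 = 18.4.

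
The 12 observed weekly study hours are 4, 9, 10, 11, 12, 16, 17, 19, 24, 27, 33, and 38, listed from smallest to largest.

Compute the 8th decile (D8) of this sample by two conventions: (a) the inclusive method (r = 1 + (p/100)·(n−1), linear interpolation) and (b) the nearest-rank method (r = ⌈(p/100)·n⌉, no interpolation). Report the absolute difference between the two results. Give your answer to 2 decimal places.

0.60

n = 12.
(a) r = 9.8; between ranks 9 (24) and 10 (27): 26.4.
(b) the nearest-rank method: rank 10 → 27.
|26.4 − 27| = 0.6.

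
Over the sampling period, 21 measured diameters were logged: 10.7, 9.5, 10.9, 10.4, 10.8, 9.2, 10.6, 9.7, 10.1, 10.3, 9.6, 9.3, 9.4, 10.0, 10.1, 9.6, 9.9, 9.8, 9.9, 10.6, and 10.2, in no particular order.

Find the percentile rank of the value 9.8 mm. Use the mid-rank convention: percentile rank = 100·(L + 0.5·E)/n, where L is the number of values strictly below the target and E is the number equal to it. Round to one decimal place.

Sorted: 9.2, 9.3, 9.4, 9.5, 9.6, 9.6, 9.7, 9.8, 9.9, 9.9, 10.0, 10.1, 10.1, 10.2, 10.3, 10.4, 10.6, 10.6, 10.7, 10.8, 10.9.
Count below 9.8: L = 7; count equal: E = 1; n = 21.
Percentile rank = 100·(7 + 0.5·1)/21 = 100·7.5/21 = 35.71.

35.7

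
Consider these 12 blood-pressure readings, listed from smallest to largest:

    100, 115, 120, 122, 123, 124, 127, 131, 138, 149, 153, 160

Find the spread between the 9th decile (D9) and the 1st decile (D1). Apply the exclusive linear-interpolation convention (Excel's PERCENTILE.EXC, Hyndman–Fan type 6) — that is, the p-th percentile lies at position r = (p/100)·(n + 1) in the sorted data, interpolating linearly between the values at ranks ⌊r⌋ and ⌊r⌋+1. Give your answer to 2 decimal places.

n = 12.
P10: r = 1.3; ranks 1–2 are 100, 115; interpolating gives 104.5.
P90: r = 11.7; ranks 11–12 are 153, 160; interpolating gives 157.9.
Difference: 157.9 − 104.5 = 53.4.

53.40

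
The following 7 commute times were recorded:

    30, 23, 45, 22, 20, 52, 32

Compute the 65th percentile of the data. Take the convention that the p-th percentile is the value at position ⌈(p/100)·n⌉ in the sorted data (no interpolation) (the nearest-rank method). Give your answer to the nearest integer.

Sorted: 20, 22, 23, 30, 32, 45, 52.
n = 7.
Position = ⌈65/100 · 7⌉ = ⌈4.55⌉ = 5.
The value at rank 5 is 32.

32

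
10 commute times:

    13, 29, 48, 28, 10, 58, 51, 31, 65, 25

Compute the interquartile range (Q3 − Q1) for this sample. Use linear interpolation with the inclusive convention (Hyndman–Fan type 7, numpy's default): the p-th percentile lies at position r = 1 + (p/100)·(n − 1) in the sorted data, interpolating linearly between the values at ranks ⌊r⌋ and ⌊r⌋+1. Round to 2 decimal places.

Sorted: 10, 13, 25, 28, 29, 31, 48, 51, 58, 65.
n = 10.
P25: r = 3.25; ranks 3–4 are 25, 28; interpolating gives 25.75.
P75: r = 7.75; ranks 7–8 are 48, 51; interpolating gives 50.25.
Difference: 50.25 − 25.75 = 24.5.

24.50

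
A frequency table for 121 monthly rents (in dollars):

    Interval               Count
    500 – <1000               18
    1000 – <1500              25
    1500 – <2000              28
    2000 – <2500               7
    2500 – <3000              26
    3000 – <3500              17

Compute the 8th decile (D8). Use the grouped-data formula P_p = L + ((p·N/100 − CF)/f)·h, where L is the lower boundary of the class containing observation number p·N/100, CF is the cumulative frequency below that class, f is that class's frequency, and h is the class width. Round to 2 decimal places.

N = 121; target position k = 80/100 · 121 = 96.8.
Cumulative frequencies: 18, 43, 71, 78, 104, 121.
Observation 96.8 falls in the class 2500 – <3000.
L = 2500, CF = 78, f = 26, h = 500.
P80 = 2500 + ((96.8 − 78)/26)·500 = 2500 + 361.538 = 2861.54.

2861.54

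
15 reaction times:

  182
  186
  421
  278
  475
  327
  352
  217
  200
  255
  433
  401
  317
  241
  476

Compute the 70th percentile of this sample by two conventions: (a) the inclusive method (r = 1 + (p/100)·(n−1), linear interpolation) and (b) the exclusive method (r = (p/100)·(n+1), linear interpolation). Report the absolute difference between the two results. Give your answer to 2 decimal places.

Sorted: 182, 186, 200, 217, 241, 255, 278, 317, 327, 352, 401, 421, 433, 475, 476.
n = 15.
(a) r = 10.8; between ranks 10 (352) and 11 (401): 391.2.
(b) r = 11.2; between ranks 11 (401) and 12 (421): 405.
|391.2 − 405| = 13.8.

13.80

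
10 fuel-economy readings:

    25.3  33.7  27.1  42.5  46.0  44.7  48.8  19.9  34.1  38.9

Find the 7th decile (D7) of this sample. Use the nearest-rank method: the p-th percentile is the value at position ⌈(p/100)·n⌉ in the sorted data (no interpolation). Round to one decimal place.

42.5

Sorted: 19.9, 25.3, 27.1, 33.7, 34.1, 38.9, 42.5, 44.7, 46.0, 48.8.
n = 10.
Position = ⌈70/100 · 10⌉ = ⌈7⌉ = 7.
The value at rank 7 is 42.5.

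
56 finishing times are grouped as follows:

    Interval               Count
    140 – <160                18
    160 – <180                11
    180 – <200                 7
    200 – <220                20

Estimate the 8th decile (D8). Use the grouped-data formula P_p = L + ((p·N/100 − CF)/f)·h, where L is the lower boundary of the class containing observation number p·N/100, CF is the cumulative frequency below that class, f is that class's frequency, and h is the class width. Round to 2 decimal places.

208.80

N = 56; target position k = 80/100 · 56 = 44.8.
Cumulative frequencies: 18, 29, 36, 56.
Observation 44.8 falls in the class 200 – <220.
L = 200, CF = 36, f = 20, h = 20.
P80 = 200 + ((44.8 − 36)/20)·20 = 200 + 8.8 = 208.8.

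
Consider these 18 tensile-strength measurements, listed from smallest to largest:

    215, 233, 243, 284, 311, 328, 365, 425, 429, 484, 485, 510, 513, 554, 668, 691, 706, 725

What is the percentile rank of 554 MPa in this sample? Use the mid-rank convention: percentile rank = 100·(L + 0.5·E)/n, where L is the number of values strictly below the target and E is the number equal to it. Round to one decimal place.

75.0

Count below 554: L = 13; count equal: E = 1; n = 18.
Percentile rank = 100·(13 + 0.5·1)/18 = 100·13.5/18 = 75.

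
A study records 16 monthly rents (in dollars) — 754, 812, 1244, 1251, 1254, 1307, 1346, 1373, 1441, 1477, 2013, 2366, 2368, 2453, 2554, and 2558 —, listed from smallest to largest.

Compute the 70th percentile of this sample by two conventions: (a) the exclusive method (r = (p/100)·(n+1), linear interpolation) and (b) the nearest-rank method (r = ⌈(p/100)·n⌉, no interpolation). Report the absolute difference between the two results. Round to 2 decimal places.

n = 16.
(a) r = 11.9; between ranks 11 (2013) and 12 (2366): 2330.7.
(b) the nearest-rank method: rank 12 → 2366.
|2330.7 − 2366| = 35.3.

35.30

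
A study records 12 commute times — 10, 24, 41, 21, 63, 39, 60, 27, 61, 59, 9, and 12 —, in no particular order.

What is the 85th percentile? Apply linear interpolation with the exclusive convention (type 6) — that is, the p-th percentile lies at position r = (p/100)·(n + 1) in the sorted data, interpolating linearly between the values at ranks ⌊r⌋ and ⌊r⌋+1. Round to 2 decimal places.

Sorted: 9, 10, 12, 21, 24, 27, 39, 41, 59, 60, 61, 63.
n = 12.
r = (85/100)·(12 + 1) = 11.05.
Rank 11 is 61 and rank 12 is 63.
Interpolate: 61 + 0.05·(63 − 61) = 61 + 0.05·2 = 61.1.

61.10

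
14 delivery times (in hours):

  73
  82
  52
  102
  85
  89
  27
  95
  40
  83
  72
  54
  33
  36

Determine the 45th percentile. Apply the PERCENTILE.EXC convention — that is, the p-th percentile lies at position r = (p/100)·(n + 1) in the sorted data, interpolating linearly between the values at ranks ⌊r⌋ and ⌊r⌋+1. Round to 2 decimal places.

Sorted: 27, 33, 36, 40, 52, 54, 72, 73, 82, 83, 85, 89, 95, 102.
n = 14.
r = (45/100)·(14 + 1) = 6.75.
Rank 6 is 54 and rank 7 is 72.
Interpolate: 54 + 0.75·(72 − 54) = 54 + 0.75·18 = 67.5.

67.50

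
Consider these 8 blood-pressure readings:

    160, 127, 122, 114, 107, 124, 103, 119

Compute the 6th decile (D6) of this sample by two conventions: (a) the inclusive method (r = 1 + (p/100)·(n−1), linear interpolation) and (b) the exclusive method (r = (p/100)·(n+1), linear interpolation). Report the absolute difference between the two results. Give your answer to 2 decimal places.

0.40

Sorted: 103, 107, 114, 119, 122, 124, 127, 160.
n = 8.
(a) r = 5.2; between ranks 5 (122) and 6 (124): 122.4.
(b) r = 5.4; between ranks 5 (122) and 6 (124): 122.8.
|122.4 − 122.8| = 0.4.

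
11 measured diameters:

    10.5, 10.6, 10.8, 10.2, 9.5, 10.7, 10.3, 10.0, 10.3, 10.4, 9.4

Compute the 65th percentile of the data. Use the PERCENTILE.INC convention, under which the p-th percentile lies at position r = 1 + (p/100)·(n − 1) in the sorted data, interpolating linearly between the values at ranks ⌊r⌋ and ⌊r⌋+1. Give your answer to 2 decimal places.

10.45

Sorted: 9.4, 9.5, 10.0, 10.2, 10.3, 10.3, 10.4, 10.5, 10.6, 10.7, 10.8.
n = 11.
r = 1 + (65/100)·(11 − 1) = 1 + 6.5 = 7.5.
Rank 7 is 10.4 and rank 8 is 10.5.
Interpolate: 10.4 + 0.5·(10.5 − 10.4) = 10.4 + 0.5·0.1 = 10.45.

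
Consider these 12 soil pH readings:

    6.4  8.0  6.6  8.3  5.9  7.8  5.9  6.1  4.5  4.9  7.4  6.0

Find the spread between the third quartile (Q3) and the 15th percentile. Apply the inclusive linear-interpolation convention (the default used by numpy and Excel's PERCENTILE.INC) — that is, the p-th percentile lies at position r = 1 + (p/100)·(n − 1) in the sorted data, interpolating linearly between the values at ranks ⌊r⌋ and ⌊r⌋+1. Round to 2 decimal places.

Sorted: 4.5, 4.9, 5.9, 5.9, 6.0, 6.1, 6.4, 6.6, 7.4, 7.8, 8.0, 8.3.
n = 12.
P15: r = 2.65; ranks 2–3 are 4.9, 5.9; interpolating gives 5.55.
P75: r = 9.25; ranks 9–10 are 7.4, 7.8; interpolating gives 7.5.
Difference: 7.5 − 5.55 = 1.95.

1.95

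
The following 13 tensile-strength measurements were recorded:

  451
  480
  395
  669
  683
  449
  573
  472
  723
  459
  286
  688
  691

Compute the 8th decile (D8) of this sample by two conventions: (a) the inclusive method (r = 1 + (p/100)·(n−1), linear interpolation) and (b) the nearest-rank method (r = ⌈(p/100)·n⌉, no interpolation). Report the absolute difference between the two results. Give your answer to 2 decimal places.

Sorted: 286, 395, 449, 451, 459, 472, 480, 573, 669, 683, 688, 691, 723.
n = 13.
(a) r = 10.6; between ranks 10 (683) and 11 (688): 686.
(b) the nearest-rank method: rank 11 → 688.
|686 − 688| = 2.

2.00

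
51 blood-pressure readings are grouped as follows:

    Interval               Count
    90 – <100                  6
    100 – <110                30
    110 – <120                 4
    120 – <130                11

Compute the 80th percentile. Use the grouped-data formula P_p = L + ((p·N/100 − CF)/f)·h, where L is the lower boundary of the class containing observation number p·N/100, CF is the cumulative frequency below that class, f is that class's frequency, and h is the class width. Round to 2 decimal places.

120.73

N = 51; target position k = 80/100 · 51 = 40.8.
Cumulative frequencies: 6, 36, 40, 51.
Observation 40.8 falls in the class 120 – <130.
L = 120, CF = 40, f = 11, h = 10.
P80 = 120 + ((40.8 − 40)/11)·10 = 120 + 0.727273 = 120.727.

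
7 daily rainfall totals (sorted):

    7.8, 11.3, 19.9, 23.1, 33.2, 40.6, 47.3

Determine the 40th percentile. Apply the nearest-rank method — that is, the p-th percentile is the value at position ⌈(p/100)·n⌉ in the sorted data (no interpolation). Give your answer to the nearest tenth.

19.9

n = 7.
Position = ⌈40/100 · 7⌉ = ⌈2.8⌉ = 3.
The value at rank 3 is 19.9.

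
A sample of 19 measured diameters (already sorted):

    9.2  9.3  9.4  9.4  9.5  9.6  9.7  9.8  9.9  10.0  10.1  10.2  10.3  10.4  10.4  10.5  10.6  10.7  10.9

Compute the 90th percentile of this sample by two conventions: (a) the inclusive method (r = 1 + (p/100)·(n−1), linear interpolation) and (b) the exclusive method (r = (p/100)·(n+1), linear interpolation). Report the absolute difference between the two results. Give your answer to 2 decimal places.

0.08

n = 19.
(a) r = 17.2; between ranks 17 (10.6) and 18 (10.7): 10.62.
(b) r = 18 → value at rank 18 = 10.7.
|10.62 − 10.7| = 0.08.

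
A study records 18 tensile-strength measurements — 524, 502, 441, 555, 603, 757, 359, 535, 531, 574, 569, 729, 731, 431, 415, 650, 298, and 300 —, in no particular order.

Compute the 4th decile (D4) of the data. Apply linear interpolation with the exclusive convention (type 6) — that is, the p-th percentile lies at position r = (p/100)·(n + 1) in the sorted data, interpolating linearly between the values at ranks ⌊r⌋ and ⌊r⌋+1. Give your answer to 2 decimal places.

515.20

Sorted: 298, 300, 359, 415, 431, 441, 502, 524, 531, 535, 555, 569, 574, 603, 650, 729, 731, 757.
n = 18.
r = (40/100)·(18 + 1) = 7.6.
Rank 7 is 502 and rank 8 is 524.
Interpolate: 502 + 0.6·(524 − 502) = 502 + 0.6·22 = 515.2.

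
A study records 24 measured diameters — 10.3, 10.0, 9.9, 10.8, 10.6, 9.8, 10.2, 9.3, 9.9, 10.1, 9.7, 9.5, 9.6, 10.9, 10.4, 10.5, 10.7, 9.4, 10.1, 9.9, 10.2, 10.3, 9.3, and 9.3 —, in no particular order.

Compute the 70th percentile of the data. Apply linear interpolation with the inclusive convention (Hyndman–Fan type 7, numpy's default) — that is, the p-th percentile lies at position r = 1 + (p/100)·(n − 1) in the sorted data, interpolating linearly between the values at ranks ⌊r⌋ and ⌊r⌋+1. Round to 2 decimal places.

10.30

Sorted: 9.3, 9.3, 9.3, 9.4, 9.5, 9.6, 9.7, 9.8, 9.9, 9.9, 9.9, 10.0, 10.1, 10.1, 10.2, 10.2, 10.3, 10.3, 10.4, 10.5, 10.6, 10.7, 10.8, 10.9.
n = 24.
r = 1 + (70/100)·(24 − 1) = 1 + 16.1 = 17.1.
Rank 17 is 10.3 and rank 18 is 10.3.
Interpolate: 10.3 + 0.1·(10.3 − 10.3) = 10.3 + 0.1·0 = 10.3.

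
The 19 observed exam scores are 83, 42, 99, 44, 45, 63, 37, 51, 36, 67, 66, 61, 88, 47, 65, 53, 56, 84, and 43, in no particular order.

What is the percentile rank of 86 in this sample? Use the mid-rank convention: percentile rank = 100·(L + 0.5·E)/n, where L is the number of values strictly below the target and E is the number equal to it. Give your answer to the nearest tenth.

Sorted: 36, 37, 42, 43, 44, 45, 47, 51, 53, 56, 61, 63, 65, 66, 67, 83, 84, 88, 99.
Count below 86: L = 17; count equal: E = 0; n = 19.
Percentile rank = 100·(17 + 0.5·0)/19 = 100·17/19 = 89.47.

89.5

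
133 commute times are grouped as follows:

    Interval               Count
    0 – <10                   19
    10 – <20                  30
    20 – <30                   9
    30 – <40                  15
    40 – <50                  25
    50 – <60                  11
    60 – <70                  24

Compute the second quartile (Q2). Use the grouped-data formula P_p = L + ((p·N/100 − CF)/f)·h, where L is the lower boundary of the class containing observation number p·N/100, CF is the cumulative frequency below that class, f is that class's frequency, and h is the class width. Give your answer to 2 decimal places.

35.67

N = 133; target position k = 50/100 · 133 = 66.5.
Cumulative frequencies: 19, 49, 58, 73, 98, 109, 133.
Observation 66.5 falls in the class 30 – <40.
L = 30, CF = 58, f = 15, h = 10.
P50 = 30 + ((66.5 − 58)/15)·10 = 30 + 5.66667 = 35.6667.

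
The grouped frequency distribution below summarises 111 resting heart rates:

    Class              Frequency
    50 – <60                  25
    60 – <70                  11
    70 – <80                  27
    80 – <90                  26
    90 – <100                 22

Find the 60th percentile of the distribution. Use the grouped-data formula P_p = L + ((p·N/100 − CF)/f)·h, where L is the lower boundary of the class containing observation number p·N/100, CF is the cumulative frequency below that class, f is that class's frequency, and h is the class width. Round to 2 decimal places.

N = 111; target position k = 60/100 · 111 = 66.6.
Cumulative frequencies: 25, 36, 63, 89, 111.
Observation 66.6 falls in the class 80 – <90.
L = 80, CF = 63, f = 26, h = 10.
P60 = 80 + ((66.6 − 63)/26)·10 = 80 + 1.38462 = 81.3846.

81.38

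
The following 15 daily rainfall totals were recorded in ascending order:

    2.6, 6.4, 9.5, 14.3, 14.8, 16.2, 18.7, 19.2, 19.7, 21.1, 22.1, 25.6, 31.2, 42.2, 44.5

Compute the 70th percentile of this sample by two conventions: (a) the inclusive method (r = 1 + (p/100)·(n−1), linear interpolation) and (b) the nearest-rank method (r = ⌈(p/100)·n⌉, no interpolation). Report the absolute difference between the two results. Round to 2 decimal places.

0.20

n = 15.
(a) r = 10.8; between ranks 10 (21.1) and 11 (22.1): 21.9.
(b) the nearest-rank method: rank 11 → 22.1.
|21.9 − 22.1| = 0.2.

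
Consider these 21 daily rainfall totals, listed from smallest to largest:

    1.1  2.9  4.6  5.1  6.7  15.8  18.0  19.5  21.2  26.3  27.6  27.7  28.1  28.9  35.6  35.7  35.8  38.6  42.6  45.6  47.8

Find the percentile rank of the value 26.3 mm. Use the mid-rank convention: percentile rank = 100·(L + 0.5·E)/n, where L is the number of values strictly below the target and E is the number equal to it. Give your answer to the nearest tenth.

45.2

Count below 26.3: L = 9; count equal: E = 1; n = 21.
Percentile rank = 100·(9 + 0.5·1)/21 = 100·9.5/21 = 45.24.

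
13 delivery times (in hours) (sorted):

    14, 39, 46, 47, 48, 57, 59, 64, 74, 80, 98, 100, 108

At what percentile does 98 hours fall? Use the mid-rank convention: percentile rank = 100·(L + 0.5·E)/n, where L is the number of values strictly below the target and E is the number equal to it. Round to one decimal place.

80.8

Count below 98: L = 10; count equal: E = 1; n = 13.
Percentile rank = 100·(10 + 0.5·1)/13 = 100·10.5/13 = 80.77.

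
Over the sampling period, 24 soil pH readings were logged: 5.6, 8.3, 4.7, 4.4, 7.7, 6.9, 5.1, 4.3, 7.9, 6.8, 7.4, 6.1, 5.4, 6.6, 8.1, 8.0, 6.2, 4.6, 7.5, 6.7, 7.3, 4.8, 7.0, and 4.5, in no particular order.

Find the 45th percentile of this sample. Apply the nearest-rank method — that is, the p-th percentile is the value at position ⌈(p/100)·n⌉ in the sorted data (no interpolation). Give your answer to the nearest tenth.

6.2

Sorted: 4.3, 4.4, 4.5, 4.6, 4.7, 4.8, 5.1, 5.4, 5.6, 6.1, 6.2, 6.6, 6.7, 6.8, 6.9, 7.0, 7.3, 7.4, 7.5, 7.7, 7.9, 8.0, 8.1, 8.3.
n = 24.
Position = ⌈45/100 · 24⌉ = ⌈10.8⌉ = 11.
The value at rank 11 is 6.2.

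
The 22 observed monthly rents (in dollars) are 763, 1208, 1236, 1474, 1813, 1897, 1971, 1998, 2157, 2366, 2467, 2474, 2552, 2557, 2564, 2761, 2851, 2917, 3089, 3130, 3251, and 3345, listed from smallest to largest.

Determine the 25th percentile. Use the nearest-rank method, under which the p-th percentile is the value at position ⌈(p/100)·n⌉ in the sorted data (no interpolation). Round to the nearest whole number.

1897

n = 22.
Position = ⌈25/100 · 22⌉ = ⌈5.5⌉ = 6.
The value at rank 6 is 1897.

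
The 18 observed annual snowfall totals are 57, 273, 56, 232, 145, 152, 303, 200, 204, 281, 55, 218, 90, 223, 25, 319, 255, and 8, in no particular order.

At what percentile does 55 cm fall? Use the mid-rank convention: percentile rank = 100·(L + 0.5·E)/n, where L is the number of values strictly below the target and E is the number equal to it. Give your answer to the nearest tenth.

13.9

Sorted: 8, 25, 55, 56, 57, 90, 145, 152, 200, 204, 218, 223, 232, 255, 273, 281, 303, 319.
Count below 55: L = 2; count equal: E = 1; n = 18.
Percentile rank = 100·(2 + 0.5·1)/18 = 100·2.5/18 = 13.89.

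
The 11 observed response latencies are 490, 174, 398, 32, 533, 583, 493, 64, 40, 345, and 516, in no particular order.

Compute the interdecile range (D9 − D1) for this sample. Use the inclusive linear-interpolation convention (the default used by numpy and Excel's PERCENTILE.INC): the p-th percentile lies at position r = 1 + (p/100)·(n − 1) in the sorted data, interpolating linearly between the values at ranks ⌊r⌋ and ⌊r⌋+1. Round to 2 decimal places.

Sorted: 32, 40, 64, 174, 345, 398, 490, 493, 516, 533, 583.
n = 11.
P10: r = 2 (integer) → 40.
P90: r = 10 (integer) → 533.
Difference: 533 − 40 = 493.

493.00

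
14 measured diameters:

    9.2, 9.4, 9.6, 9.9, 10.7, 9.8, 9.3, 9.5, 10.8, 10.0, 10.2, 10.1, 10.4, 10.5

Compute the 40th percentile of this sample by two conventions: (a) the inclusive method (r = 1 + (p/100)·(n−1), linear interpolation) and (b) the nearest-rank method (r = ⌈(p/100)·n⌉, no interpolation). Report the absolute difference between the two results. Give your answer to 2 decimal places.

Sorted: 9.2, 9.3, 9.4, 9.5, 9.6, 9.8, 9.9, 10.0, 10.1, 10.2, 10.4, 10.5, 10.7, 10.8.
n = 14.
(a) r = 6.2; between ranks 6 (9.8) and 7 (9.9): 9.82.
(b) the nearest-rank method: rank 6 → 9.8.
|9.82 − 9.8| = 0.02.

0.02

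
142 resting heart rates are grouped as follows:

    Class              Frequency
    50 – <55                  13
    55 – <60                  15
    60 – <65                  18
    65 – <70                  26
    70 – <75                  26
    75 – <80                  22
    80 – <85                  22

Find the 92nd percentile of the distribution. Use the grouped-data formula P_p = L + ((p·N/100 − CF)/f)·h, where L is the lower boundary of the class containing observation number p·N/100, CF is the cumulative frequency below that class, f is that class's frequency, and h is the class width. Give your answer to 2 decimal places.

82.42

N = 142; target position k = 92/100 · 142 = 130.64.
Cumulative frequencies: 13, 28, 46, 72, 98, 120, 142.
Observation 130.64 falls in the class 80 – <85.
L = 80, CF = 120, f = 22, h = 5.
P92 = 80 + ((130.64 − 120)/22)·5 = 80 + 2.41818 = 82.4182.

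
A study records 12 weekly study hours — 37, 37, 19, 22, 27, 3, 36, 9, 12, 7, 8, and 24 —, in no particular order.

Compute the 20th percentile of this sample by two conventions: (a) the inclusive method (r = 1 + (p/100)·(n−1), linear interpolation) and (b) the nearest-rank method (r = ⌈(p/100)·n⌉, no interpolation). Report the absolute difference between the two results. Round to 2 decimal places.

Sorted: 3, 7, 8, 9, 12, 19, 22, 24, 27, 36, 37, 37.
n = 12.
(a) r = 3.2; between ranks 3 (8) and 4 (9): 8.2.
(b) the nearest-rank method: rank 3 → 8.
|8.2 − 8| = 0.2.

0.20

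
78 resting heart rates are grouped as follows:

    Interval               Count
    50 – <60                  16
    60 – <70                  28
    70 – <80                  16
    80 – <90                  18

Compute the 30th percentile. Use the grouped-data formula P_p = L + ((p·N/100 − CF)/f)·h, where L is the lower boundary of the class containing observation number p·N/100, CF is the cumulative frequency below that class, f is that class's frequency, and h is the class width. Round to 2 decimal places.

62.64

N = 78; target position k = 30/100 · 78 = 23.4.
Cumulative frequencies: 16, 44, 60, 78.
Observation 23.4 falls in the class 60 – <70.
L = 60, CF = 16, f = 28, h = 10.
P30 = 60 + ((23.4 − 16)/28)·10 = 60 + 2.64286 = 62.6429.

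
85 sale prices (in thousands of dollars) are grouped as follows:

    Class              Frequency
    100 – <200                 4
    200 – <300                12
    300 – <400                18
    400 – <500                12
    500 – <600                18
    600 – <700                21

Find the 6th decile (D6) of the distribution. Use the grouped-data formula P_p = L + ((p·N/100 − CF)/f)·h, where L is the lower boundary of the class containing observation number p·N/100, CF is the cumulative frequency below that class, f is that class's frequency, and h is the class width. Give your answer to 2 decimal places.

N = 85; target position k = 60/100 · 85 = 51.
Cumulative frequencies: 4, 16, 34, 46, 64, 85.
Observation 51 falls in the class 500 – <600.
L = 500, CF = 46, f = 18, h = 100.
P60 = 500 + ((51 − 46)/18)·100 = 500 + 27.7778 = 527.778.

527.78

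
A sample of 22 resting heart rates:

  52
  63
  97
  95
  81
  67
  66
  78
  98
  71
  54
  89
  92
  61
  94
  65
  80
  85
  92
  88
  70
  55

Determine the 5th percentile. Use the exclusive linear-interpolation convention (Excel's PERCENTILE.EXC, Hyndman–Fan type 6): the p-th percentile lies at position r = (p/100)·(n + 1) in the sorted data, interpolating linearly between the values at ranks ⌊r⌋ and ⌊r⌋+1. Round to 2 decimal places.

52.30

Sorted: 52, 54, 55, 61, 63, 65, 66, 67, 70, 71, 78, 80, 81, 85, 88, 89, 92, 92, 94, 95, 97, 98.
n = 22.
r = (5/100)·(22 + 1) = 1.15.
Rank 1 is 52 and rank 2 is 54.
Interpolate: 52 + 0.15·(54 − 52) = 52 + 0.15·2 = 52.3.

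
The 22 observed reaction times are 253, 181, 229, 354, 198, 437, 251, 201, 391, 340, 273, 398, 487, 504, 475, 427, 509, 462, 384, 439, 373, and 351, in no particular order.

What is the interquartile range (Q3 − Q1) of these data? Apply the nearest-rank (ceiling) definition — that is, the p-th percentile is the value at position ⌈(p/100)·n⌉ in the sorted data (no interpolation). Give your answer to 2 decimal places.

Sorted: 181, 198, 201, 229, 251, 253, 273, 340, 351, 354, 373, 384, 391, 398, 427, 437, 439, 462, 475, 487, 504, 509.
n = 22.
P25: rank ⌈25/100·22⌉ = 6 → 253.
P75: rank ⌈75/100·22⌉ = 17 → 439.
Difference: 439 − 253 = 186.

186.00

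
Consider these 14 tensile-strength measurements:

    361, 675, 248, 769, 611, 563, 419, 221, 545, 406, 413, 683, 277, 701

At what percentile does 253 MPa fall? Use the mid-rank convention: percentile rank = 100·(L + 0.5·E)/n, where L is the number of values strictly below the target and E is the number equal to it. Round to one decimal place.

14.3

Sorted: 221, 248, 277, 361, 406, 413, 419, 545, 563, 611, 675, 683, 701, 769.
Count below 253: L = 2; count equal: E = 0; n = 14.
Percentile rank = 100·(2 + 0.5·0)/14 = 100·2/14 = 14.29.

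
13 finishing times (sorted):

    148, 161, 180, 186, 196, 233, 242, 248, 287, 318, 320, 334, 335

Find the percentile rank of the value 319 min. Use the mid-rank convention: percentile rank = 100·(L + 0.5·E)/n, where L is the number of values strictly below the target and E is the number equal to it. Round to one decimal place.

76.9

Count below 319: L = 10; count equal: E = 0; n = 13.
Percentile rank = 100·(10 + 0.5·0)/13 = 100·10/13 = 76.92.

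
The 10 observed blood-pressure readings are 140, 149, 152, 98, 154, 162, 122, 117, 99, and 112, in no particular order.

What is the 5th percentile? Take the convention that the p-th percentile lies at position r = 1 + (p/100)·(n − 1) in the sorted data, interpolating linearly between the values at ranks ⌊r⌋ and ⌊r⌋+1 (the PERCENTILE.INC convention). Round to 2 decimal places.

Sorted: 98, 99, 112, 117, 122, 140, 149, 152, 154, 162.
n = 10.
r = 1 + (5/100)·(10 − 1) = 1 + 0.45 = 1.45.
Rank 1 is 98 and rank 2 is 99.
Interpolate: 98 + 0.45·(99 − 98) = 98 + 0.45·1 = 98.45.

98.45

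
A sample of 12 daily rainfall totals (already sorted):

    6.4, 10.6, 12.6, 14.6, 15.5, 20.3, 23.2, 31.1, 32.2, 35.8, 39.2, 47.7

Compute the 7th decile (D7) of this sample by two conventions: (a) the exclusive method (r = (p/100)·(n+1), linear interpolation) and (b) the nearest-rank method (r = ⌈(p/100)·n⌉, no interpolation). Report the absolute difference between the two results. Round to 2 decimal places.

n = 12.
(a) r = 9.1; between ranks 9 (32.2) and 10 (35.8): 32.56.
(b) the nearest-rank method: rank 9 → 32.2.
|32.56 − 32.2| = 0.36.

0.36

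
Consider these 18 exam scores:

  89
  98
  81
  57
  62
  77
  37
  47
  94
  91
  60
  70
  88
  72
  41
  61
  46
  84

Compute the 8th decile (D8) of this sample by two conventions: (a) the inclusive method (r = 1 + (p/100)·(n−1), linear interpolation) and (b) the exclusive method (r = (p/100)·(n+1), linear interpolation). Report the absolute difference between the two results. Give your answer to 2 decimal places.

Sorted: 37, 41, 46, 47, 57, 60, 61, 62, 70, 72, 77, 81, 84, 88, 89, 91, 94, 98.
n = 18.
(a) r = 14.6; between ranks 14 (88) and 15 (89): 88.6.
(b) r = 15.2; between ranks 15 (89) and 16 (91): 89.4.
|88.6 − 89.4| = 0.8.

0.80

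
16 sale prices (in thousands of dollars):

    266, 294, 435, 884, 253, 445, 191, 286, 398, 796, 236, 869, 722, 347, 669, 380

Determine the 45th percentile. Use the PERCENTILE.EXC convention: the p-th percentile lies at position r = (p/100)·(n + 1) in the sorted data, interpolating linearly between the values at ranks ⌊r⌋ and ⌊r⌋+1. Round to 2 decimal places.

Sorted: 191, 236, 253, 266, 286, 294, 347, 380, 398, 435, 445, 669, 722, 796, 869, 884.
n = 16.
r = (45/100)·(16 + 1) = 7.65.
Rank 7 is 347 and rank 8 is 380.
Interpolate: 347 + 0.65·(380 − 347) = 347 + 0.65·33 = 368.45.

368.45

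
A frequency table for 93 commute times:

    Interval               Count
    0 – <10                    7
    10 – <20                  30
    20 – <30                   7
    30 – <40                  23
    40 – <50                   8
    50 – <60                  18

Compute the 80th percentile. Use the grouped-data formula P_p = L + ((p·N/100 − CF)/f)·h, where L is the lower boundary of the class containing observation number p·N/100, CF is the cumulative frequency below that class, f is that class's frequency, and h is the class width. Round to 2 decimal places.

49.25

N = 93; target position k = 80/100 · 93 = 74.4.
Cumulative frequencies: 7, 37, 44, 67, 75, 93.
Observation 74.4 falls in the class 40 – <50.
L = 40, CF = 67, f = 8, h = 10.
P80 = 40 + ((74.4 − 67)/8)·10 = 40 + 9.25 = 49.25.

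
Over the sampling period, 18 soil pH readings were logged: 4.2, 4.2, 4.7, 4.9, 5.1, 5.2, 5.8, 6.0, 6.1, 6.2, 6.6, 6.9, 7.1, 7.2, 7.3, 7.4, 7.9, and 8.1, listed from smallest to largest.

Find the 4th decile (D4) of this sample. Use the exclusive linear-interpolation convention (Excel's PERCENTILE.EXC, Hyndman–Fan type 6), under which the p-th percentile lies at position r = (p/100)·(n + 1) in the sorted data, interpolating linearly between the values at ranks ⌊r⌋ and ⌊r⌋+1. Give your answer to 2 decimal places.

5.92

n = 18.
r = (40/100)·(18 + 1) = 7.6.
Rank 7 is 5.8 and rank 8 is 6.0.
Interpolate: 5.8 + 0.6·(6.0 − 5.8) = 5.8 + 0.6·0.2 = 5.92.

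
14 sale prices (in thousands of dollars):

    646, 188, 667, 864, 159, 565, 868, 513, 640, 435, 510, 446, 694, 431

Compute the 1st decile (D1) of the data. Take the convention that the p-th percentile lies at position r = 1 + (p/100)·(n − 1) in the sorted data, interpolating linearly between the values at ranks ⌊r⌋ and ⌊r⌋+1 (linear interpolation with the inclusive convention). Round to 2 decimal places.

Sorted: 159, 188, 431, 435, 446, 510, 513, 565, 640, 646, 667, 694, 864, 868.
n = 14.
r = 1 + (10/100)·(14 − 1) = 1 + 1.3 = 2.3.
Rank 2 is 188 and rank 3 is 431.
Interpolate: 188 + 0.3·(431 − 188) = 188 + 0.3·243 = 260.9.

260.90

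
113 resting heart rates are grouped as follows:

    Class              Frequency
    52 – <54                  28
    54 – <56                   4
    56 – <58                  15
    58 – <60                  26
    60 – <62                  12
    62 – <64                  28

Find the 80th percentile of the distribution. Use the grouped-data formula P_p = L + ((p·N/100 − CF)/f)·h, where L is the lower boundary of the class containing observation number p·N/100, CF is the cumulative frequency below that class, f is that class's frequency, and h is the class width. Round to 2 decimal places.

N = 113; target position k = 80/100 · 113 = 90.4.
Cumulative frequencies: 28, 32, 47, 73, 85, 113.
Observation 90.4 falls in the class 62 – <64.
L = 62, CF = 85, f = 28, h = 2.
P80 = 62 + ((90.4 − 85)/28)·2 = 62 + 0.385714 = 62.3857.

62.39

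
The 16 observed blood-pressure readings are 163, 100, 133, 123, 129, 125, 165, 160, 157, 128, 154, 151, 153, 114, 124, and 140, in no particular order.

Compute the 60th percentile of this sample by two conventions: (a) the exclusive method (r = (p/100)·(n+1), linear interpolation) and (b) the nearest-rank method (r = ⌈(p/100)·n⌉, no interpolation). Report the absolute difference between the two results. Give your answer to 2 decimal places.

0.40

Sorted: 100, 114, 123, 124, 125, 128, 129, 133, 140, 151, 153, 154, 157, 160, 163, 165.
n = 16.
(a) r = 10.2; between ranks 10 (151) and 11 (153): 151.4.
(b) the nearest-rank method: rank 10 → 151.
|151.4 − 151| = 0.4.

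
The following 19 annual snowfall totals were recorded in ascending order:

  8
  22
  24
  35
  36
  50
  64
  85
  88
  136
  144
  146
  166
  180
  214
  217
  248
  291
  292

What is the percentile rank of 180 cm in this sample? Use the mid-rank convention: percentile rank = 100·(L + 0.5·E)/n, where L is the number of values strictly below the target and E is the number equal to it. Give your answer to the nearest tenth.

Count below 180: L = 13; count equal: E = 1; n = 19.
Percentile rank = 100·(13 + 0.5·1)/19 = 100·13.5/19 = 71.05.

71.1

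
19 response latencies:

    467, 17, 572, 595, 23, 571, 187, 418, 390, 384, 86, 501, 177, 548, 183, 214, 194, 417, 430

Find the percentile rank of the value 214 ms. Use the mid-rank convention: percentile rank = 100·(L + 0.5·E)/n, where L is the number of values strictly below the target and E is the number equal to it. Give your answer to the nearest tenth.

39.5

Sorted: 17, 23, 86, 177, 183, 187, 194, 214, 384, 390, 417, 418, 430, 467, 501, 548, 571, 572, 595.
Count below 214: L = 7; count equal: E = 1; n = 19.
Percentile rank = 100·(7 + 0.5·1)/19 = 100·7.5/19 = 39.47.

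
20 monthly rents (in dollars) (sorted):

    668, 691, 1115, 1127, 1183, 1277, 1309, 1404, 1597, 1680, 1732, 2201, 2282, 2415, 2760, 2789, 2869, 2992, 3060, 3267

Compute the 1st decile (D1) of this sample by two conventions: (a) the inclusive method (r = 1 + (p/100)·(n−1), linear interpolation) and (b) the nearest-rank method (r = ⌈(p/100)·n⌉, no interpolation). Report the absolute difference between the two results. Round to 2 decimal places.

n = 20.
(a) r = 2.9; between ranks 2 (691) and 3 (1115): 1072.6.
(b) the nearest-rank method: rank 2 → 691.
|1072.6 − 691| = 381.6.

381.60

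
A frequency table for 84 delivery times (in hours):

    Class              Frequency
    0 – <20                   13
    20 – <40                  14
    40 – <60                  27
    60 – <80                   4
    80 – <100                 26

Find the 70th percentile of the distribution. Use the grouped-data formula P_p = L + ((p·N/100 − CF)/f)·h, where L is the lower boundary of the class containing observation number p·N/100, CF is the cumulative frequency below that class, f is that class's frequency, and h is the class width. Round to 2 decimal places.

80.62

N = 84; target position k = 70/100 · 84 = 58.8.
Cumulative frequencies: 13, 27, 54, 58, 84.
Observation 58.8 falls in the class 80 – <100.
L = 80, CF = 58, f = 26, h = 20.
P70 = 80 + ((58.8 − 58)/26)·20 = 80 + 0.615385 = 80.6154.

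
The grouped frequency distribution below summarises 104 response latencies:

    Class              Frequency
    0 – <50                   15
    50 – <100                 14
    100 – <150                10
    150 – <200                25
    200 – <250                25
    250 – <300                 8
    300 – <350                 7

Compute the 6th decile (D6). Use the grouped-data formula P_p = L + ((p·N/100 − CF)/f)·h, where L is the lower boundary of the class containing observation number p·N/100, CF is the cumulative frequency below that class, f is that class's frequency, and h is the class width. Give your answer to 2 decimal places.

196.80

N = 104; target position k = 60/100 · 104 = 62.4.
Cumulative frequencies: 15, 29, 39, 64, 89, 97, 104.
Observation 62.4 falls in the class 150 – <200.
L = 150, CF = 39, f = 25, h = 50.
P60 = 150 + ((62.4 − 39)/25)·50 = 150 + 46.8 = 196.8.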